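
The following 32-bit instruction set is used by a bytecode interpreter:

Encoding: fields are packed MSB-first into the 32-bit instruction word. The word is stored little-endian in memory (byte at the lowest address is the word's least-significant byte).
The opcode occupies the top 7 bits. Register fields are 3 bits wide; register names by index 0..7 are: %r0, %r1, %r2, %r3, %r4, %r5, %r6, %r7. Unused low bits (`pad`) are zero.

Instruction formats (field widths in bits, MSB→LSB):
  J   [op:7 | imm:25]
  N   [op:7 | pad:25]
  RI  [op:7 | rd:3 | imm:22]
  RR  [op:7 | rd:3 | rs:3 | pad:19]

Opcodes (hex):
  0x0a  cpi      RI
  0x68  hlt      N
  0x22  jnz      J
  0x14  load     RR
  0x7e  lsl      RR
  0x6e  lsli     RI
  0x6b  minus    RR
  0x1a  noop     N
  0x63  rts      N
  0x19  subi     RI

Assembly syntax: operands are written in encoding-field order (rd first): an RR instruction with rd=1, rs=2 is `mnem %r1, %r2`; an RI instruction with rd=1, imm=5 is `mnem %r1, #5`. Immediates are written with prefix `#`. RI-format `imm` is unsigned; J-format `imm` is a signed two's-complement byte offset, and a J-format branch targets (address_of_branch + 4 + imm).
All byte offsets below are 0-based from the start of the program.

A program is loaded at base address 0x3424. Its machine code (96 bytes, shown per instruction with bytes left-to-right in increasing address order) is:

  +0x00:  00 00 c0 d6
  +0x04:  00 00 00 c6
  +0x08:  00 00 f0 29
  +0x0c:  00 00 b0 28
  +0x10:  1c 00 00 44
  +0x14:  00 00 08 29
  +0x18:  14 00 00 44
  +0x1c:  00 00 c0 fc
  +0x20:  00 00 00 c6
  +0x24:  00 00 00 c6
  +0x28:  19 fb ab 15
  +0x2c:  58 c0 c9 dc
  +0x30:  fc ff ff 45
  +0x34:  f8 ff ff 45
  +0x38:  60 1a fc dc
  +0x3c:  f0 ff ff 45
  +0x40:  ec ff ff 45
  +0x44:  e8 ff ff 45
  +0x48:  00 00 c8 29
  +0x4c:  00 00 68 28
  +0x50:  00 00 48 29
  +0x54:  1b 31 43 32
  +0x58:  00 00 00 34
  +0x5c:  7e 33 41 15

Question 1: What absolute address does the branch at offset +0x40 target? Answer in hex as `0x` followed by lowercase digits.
0x3454

@+40  little-endian(ec ff ff 45) = 0x45ffffec
  opcode bits[31:25]=0x22: jnz/J
  imm@[24:0]=0x1ffffec (s25→-20) ⇒ #-20
  target = base 0x3424 + off 0x40 + 4 + imm -20 = 0x3454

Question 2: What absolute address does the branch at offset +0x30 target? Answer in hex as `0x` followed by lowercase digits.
0x3454

+0x30: fc ff ff 45 ⇒ word 0x45fffffc (little)
  opcode bits[31:25]=0x22: jnz/J
  imm: (w>>0)&0x1ffffff=0x1fffffc (s25→-4) → #-4
  target = base 0x3424 + off 0x30 + 4 + imm -4 = 0x3454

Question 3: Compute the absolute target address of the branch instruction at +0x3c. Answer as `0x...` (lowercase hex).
0x3454

@+3c  little-endian(f0 ff ff 45) = 0x45fffff0
  opcode bits[31:25]=0x22: jnz/J
  imm: (w>>0)&0x1ffffff=0x1fffff0 (s25→-16) → #-16
  target = base 0x3424 + off 0x3c + 4 + imm -16 = 0x3454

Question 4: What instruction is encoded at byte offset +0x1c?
off 0x1c: read 00 00 c0 fc as little → 0xfcc00000
  top 7b → 0x7e → lsl [RR]
  rd: (w>>22)&0x7=0x3 → %r3
  rs: (w>>19)&0x7=0x0 → %r0

lsl %r3, %r0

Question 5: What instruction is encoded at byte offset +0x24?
rts

+0x24: 00 00 00 c6 ⇒ word 0xc6000000 (little)
  top 7b → 0x63 → rts [N]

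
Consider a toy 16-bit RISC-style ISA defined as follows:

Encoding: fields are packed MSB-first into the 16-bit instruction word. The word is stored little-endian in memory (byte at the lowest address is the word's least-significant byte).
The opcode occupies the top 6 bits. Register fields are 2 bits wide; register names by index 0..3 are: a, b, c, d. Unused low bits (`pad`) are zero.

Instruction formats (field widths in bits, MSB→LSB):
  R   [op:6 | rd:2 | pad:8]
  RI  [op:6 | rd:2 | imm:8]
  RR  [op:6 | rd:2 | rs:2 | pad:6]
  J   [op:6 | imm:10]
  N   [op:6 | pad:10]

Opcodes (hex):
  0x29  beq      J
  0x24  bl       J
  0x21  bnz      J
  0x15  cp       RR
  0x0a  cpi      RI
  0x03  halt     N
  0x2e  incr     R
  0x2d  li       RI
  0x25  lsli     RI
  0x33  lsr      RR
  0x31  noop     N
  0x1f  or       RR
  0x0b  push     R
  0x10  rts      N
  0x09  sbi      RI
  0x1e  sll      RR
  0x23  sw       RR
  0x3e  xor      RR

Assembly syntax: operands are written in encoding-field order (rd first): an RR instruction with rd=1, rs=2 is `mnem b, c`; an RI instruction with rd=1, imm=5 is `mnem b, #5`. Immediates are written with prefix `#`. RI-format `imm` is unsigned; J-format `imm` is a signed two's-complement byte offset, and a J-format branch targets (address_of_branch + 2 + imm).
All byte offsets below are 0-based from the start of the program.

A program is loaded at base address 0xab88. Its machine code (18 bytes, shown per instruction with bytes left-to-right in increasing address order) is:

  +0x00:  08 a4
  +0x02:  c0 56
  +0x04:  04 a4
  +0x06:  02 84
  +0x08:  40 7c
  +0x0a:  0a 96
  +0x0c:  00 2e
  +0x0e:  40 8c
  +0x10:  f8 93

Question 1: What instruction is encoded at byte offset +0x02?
off 0x02: read c0 56 as little → 0x56c0
  op=0x56c0>>10=0x15 ⇒ cp (RR)
  [9:8] rd=2 = c
  [7:6] rs=3 = d

cp c, d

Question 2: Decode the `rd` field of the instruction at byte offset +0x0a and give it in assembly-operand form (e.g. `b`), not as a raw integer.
c

[0a] 0a 96 → 0x960a
  op=0x960a>>10=0x25 ⇒ lsli (RI)
  [9:8] rd=2 = c
  [7:0] imm=10 = #10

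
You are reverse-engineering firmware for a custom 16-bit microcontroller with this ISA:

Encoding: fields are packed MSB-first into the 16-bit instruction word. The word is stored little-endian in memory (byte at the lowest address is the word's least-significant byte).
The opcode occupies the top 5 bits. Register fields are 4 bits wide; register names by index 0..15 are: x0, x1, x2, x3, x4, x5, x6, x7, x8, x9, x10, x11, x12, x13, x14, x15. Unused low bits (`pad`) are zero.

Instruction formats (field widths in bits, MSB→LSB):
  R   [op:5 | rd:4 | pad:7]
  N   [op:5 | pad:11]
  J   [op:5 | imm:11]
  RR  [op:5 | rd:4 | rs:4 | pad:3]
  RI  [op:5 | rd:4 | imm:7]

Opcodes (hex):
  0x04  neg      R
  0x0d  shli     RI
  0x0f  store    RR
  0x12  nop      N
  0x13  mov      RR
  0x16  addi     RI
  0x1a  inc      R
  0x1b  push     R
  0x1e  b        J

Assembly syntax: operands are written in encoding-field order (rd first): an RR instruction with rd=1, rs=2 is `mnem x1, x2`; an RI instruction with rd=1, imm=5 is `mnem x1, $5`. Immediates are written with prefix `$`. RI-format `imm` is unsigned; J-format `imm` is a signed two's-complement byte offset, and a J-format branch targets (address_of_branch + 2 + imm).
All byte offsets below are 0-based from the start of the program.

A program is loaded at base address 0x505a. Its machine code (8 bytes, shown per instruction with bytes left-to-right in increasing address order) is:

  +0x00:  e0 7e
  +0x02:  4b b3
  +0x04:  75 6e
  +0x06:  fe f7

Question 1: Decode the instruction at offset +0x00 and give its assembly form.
store x13, x12

+0x00: e0 7e ⇒ word 0x7ee0 (little)
  opcode bits[15:11]=0xf: store/RR
  rd: (w>>7)&0xf=0xd → x13
  rs: (w>>3)&0xf=0xc → x12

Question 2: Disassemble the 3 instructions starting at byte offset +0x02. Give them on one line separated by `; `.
off 0x02: read 4b b3 as little → 0xb34b
  op=0xb34b>>11=0x16 ⇒ addi (RI)
  rd: (w>>7)&0xf=0x6 → x6
  imm: (w>>0)&0x7f=0x4b → $75
off 0x04: read 75 6e as little → 0x6e75
  op=0x6e75>>11=0xd ⇒ shli (RI)
  rd: (w>>7)&0xf=0xc → x12
  imm: (w>>0)&0x7f=0x75 → $117
off 0x06: read fe f7 as little → 0xf7fe
  op=0xf7fe>>11=0x1e ⇒ b (J)
  imm: (w>>0)&0x7ff=0x7fe (s11→-2) → $-2

addi x6, $75; shli x12, $117; b $-2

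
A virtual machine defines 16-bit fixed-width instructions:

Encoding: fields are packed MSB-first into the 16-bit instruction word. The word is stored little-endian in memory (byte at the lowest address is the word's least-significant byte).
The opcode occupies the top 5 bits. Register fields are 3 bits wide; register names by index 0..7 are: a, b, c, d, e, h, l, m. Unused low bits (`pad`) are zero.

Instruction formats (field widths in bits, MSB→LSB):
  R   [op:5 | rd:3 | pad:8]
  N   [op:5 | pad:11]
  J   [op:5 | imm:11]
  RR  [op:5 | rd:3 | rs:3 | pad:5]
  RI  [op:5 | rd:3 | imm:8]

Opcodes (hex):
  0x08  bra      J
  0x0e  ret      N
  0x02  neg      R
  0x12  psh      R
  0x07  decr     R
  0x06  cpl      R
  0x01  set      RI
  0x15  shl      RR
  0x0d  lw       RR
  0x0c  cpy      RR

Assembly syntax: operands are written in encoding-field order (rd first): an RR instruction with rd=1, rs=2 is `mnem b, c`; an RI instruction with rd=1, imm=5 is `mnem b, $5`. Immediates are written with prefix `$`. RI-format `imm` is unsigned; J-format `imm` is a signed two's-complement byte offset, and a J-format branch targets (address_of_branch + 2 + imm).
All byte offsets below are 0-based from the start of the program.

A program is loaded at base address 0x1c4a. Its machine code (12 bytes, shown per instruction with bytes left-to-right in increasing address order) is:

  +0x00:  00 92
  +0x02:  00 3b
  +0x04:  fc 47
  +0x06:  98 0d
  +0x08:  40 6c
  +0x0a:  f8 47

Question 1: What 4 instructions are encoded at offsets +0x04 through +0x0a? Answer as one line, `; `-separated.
bra $-4; set h, $152; lw e, c; bra $-8

[04] fc 47 → 0x47fc
  opcode bits[15:11]=0x8: bra/J
  imm: (w>>0)&0x7ff=0x7fc (s11→-4) → $-4
[06] 98 0d → 0x0d98
  opcode bits[15:11]=0x1: set/RI
  rd: (w>>8)&0x7=0x5 → h
  imm: (w>>0)&0xff=0x98 → $152
[08] 40 6c → 0x6c40
  opcode bits[15:11]=0xd: lw/RR
  rd: (w>>8)&0x7=0x4 → e
  rs: (w>>5)&0x7=0x2 → c
[0a] f8 47 → 0x47f8
  opcode bits[15:11]=0x8: bra/J
  imm: (w>>0)&0x7ff=0x7f8 (s11→-8) → $-8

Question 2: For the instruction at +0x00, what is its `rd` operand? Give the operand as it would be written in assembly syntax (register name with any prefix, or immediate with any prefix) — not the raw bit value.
c

+0x00: 00 92 ⇒ word 0x9200 (little)
  top 5b → 0x12 → psh [R]
  [10:8] rd=2 = c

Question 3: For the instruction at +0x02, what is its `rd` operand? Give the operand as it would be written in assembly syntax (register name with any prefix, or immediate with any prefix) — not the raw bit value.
@+02  little-endian(00 3b) = 0x3b00
  opcode bits[15:11]=0x7: decr/R
  [10:8] rd=3 = d

d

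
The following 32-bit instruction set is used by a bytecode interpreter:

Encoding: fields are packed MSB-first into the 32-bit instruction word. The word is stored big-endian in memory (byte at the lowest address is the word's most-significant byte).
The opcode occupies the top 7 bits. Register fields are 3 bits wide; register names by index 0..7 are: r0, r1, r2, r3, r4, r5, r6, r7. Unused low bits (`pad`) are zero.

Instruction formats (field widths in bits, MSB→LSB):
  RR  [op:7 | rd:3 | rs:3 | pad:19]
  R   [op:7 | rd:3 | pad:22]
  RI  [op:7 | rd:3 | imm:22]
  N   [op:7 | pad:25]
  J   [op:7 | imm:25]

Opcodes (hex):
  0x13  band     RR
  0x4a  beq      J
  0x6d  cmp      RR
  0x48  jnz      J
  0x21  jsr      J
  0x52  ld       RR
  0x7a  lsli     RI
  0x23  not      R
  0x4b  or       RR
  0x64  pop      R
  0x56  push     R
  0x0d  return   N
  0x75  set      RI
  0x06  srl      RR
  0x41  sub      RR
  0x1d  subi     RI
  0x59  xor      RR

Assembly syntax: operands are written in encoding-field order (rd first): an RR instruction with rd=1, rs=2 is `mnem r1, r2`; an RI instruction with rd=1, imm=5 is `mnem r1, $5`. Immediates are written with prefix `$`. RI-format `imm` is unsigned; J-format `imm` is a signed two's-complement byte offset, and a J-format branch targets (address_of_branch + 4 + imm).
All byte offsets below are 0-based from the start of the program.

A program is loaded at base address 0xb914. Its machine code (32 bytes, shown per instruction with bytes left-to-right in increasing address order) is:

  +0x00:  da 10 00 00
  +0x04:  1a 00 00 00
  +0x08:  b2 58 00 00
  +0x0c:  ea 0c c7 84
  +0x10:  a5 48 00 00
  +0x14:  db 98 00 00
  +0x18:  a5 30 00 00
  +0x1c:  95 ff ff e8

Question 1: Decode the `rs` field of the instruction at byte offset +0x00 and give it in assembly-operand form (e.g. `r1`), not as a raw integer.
r2

@+00  big-endian(da 10 00 00) = 0xda100000
  top 7b → 0x6d → cmp [RR]
  [24:22] rd=0 = r0
  [21:19] rs=2 = r2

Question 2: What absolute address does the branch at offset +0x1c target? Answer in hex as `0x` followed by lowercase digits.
0xb91c

off 0x1c: read 95 ff ff e8 as big → 0x95ffffe8
  top 7b → 0x4a → beq [J]
  imm: (w>>0)&0x1ffffff=0x1ffffe8 (s25→-24) → $-24
  target = base 0xb914 + off 0x1c + 4 + imm -24 = 0xb91c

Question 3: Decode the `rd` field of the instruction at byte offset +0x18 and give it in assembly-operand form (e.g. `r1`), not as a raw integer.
r4

[18] a5 30 00 00 → 0xa5300000
  top 7b → 0x52 → ld [RR]
  rd: (w>>22)&0x7=0x4 → r4
  rs: (w>>19)&0x7=0x6 → r6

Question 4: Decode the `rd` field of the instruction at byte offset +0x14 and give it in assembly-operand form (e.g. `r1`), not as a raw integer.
@+14  big-endian(db 98 00 00) = 0xdb980000
  opcode bits[31:25]=0x6d: cmp/RR
  rd@[24:22]=0x6 ⇒ r6
  rs@[21:19]=0x3 ⇒ r3

r6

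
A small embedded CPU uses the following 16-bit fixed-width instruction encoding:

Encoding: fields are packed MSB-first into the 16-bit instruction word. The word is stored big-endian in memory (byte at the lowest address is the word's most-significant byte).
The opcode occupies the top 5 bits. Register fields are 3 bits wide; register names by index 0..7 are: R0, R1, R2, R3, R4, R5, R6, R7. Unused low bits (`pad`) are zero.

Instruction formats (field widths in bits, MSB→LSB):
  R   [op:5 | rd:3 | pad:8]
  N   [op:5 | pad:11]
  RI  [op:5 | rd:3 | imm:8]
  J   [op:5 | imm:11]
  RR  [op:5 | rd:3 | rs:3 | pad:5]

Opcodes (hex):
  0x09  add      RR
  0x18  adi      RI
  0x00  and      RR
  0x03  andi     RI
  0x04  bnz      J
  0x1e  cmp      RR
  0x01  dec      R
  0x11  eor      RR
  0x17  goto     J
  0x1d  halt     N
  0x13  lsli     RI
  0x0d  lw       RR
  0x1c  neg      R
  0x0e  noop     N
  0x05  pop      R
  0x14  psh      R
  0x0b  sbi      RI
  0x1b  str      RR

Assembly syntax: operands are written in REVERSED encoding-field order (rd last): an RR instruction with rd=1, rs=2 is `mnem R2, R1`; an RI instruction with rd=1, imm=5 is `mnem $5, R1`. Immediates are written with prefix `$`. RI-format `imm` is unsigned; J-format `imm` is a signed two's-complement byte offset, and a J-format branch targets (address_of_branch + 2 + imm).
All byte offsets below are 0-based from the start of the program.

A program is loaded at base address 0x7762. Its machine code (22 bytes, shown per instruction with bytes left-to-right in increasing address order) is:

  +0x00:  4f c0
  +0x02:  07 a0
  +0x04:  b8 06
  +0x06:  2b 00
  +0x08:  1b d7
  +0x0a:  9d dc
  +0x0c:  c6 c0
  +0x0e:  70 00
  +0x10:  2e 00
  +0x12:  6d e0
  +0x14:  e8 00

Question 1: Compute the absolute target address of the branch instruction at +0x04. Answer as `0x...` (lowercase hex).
@+04  big-endian(b8 06) = 0xb806
  opcode bits[15:11]=0x17: goto/J
  [10:0] imm=6 = $6
  target = base 0x7762 + off 0x04 + 2 + imm 6 = 0x776e

0x776e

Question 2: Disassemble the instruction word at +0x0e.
@+0e  big-endian(70 00) = 0x7000
  op=0x7000>>11=0xe ⇒ noop (N)

noop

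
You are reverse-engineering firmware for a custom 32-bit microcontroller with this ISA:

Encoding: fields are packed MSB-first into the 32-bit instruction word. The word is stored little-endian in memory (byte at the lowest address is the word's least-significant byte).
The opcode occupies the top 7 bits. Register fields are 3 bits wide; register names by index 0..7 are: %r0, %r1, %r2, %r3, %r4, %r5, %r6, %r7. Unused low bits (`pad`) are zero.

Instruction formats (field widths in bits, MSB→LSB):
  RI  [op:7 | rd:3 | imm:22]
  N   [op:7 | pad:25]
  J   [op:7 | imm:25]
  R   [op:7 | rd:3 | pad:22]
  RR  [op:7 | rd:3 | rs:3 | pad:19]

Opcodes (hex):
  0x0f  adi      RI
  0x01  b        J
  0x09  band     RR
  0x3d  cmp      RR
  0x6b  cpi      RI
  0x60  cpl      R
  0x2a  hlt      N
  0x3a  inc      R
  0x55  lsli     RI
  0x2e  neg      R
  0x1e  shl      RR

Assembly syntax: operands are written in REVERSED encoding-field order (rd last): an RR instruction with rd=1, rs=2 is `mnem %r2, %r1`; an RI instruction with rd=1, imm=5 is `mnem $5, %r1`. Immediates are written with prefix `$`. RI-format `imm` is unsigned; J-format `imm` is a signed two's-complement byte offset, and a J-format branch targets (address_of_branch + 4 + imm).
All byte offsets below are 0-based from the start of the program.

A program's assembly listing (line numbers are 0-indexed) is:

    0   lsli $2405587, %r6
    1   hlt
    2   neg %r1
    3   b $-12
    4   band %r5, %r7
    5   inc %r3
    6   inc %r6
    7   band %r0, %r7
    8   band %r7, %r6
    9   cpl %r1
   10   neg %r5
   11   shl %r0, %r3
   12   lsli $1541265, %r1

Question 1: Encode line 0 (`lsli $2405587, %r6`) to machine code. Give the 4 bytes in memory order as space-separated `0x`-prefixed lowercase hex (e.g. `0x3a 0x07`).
0xd3 0xb4 0xa4 0xab

line 0 (lsli): pack op=0x55:7|rd=6:3|imm=2405587:22 = 0xaba4b4d3; little→ d3 b4 a4 ab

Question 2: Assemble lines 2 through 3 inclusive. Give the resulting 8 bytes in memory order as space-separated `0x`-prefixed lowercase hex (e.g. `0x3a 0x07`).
L2: neg op=0x2e:7|rd=1:3|pad=0:22 ⇒ 0x5c400000 ⇒ little 00 00 40 5c
L3: b op=0x1:7|imm=-12:25 ⇒ 0x03fffff4 ⇒ little f4 ff ff 03

0x00 0x00 0x40 0x5c 0xf4 0xff 0xff 0x03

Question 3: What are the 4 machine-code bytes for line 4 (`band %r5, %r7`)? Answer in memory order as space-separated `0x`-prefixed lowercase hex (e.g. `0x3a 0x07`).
line 4 (band): pack op=0x9:7|rd=7:3|rs=5:3|pad=0:19 = 0x13e80000; little→ 00 00 e8 13

0x00 0x00 0xe8 0x13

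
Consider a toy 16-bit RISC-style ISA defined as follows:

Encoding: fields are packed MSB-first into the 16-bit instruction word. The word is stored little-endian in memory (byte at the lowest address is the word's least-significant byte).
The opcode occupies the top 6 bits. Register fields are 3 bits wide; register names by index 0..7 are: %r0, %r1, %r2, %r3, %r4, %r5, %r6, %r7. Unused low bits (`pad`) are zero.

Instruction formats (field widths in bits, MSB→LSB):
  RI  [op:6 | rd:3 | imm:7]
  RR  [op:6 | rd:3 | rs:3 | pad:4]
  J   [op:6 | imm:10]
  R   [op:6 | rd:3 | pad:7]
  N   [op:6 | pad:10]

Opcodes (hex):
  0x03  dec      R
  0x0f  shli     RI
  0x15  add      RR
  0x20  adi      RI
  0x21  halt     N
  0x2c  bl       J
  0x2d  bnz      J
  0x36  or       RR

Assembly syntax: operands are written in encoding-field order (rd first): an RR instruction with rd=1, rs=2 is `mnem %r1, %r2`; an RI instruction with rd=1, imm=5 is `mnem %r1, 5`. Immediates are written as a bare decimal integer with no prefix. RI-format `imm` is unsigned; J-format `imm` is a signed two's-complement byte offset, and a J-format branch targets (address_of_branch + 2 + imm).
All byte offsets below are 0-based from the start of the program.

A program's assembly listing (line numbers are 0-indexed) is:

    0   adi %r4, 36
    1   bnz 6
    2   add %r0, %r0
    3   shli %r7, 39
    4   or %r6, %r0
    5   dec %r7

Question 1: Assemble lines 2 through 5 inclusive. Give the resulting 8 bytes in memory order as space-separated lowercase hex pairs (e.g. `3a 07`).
2. add fields op=0x15:6|rd=0:3|rs=0:3|pad=0:4 → word 5400h → 00 54
3. shli fields op=0xf:6|rd=7:3|imm=39:7 → word 3fa7h → a7 3f
4. or fields op=0x36:6|rd=6:3|rs=0:3|pad=0:4 → word db00h → 00 db
5. dec fields op=0x3:6|rd=7:3|pad=0:7 → word 0f80h → 80 0f

00 54 a7 3f 00 db 80 0f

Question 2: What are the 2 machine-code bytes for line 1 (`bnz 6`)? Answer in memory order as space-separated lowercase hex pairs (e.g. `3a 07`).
06 b4

line 1 (bnz): pack op=0x2d:6|imm=6:10 = 0xb406; little→ 06 b4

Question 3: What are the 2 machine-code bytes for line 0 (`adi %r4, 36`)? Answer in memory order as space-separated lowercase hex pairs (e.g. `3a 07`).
L0: adi op=0x20:6|rd=4:3|imm=36:7 ⇒ 0x8224 ⇒ little 24 82

24 82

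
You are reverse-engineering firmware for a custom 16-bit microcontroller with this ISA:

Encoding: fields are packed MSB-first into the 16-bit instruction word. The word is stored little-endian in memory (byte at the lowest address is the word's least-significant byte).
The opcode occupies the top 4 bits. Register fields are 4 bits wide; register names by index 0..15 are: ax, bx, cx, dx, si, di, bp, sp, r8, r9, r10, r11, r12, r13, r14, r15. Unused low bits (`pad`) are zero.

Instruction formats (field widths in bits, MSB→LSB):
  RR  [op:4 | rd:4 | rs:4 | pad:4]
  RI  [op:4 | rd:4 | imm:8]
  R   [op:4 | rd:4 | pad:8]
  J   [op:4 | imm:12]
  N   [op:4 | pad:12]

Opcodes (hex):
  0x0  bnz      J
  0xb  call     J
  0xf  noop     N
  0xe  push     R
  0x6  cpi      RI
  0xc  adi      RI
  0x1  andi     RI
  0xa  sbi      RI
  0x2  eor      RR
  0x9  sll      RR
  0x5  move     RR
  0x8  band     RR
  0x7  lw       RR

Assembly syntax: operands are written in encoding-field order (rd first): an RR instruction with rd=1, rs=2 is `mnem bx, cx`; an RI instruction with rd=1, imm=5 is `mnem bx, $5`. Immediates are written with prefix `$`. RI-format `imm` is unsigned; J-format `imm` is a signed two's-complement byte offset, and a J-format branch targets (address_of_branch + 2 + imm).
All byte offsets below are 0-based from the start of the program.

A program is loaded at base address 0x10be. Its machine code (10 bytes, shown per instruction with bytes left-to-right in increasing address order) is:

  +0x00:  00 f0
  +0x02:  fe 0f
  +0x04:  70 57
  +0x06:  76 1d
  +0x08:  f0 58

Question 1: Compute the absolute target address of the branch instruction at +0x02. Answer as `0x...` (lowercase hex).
+0x02: fe 0f ⇒ word 0x0ffe (little)
  op=0x0ffe>>12=0x0 ⇒ bnz (J)
  [11:0] imm=4094 (s12→-2) = $-2
  target = base 0x10be + off 0x02 + 2 + imm -2 = 0x10c0

0x10c0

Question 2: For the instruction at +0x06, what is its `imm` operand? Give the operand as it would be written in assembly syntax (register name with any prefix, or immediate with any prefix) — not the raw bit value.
+0x06: 76 1d ⇒ word 0x1d76 (little)
  top 4b → 0x1 → andi [RI]
  rd@[11:8]=0xd ⇒ r13
  imm@[7:0]=0x76 ⇒ $118

$118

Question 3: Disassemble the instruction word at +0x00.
@+00  little-endian(00 f0) = 0xf000
  opcode bits[15:12]=0xf: noop/N

noop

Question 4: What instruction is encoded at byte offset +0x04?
move sp, sp

@+04  little-endian(70 57) = 0x5770
  op=0x5770>>12=0x5 ⇒ move (RR)
  [11:8] rd=7 = sp
  [7:4] rs=7 = sp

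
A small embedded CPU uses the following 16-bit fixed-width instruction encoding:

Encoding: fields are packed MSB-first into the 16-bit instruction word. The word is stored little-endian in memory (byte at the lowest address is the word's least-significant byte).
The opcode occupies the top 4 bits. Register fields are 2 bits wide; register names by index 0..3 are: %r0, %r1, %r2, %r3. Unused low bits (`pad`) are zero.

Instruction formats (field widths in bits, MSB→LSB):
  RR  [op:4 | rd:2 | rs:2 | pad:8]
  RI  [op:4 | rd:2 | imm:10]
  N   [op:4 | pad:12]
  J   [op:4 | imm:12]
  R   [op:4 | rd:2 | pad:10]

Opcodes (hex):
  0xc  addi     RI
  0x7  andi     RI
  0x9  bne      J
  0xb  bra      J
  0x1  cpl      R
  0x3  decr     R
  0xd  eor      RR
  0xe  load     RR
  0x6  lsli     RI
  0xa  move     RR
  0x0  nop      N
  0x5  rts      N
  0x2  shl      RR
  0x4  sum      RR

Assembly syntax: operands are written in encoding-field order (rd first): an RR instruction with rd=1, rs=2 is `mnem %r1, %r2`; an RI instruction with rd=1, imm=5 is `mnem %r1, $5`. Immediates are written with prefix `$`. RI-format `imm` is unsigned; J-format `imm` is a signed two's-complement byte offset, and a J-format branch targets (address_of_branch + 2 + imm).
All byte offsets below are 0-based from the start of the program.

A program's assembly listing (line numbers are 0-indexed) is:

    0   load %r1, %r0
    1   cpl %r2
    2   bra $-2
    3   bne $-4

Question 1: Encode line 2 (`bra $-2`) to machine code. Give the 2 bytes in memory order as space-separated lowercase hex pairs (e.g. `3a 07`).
2. bra fields op=0xb:4|imm=-2:12 → word bffeh → fe bf

fe bf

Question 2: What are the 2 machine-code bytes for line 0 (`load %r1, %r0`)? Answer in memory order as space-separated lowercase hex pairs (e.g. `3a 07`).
0. load fields op=0xe:4|rd=1:2|rs=0:2|pad=0:8 → word e400h → 00 e4

00 e4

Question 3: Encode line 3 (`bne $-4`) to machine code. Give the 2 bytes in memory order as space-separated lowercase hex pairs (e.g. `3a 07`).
fc 9f

3. bne fields op=0x9:4|imm=-4:12 → word 9ffch → fc 9f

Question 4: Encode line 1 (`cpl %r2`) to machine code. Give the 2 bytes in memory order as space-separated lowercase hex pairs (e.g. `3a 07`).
L1: cpl op=0x1:4|rd=2:2|pad=0:10 ⇒ 0x1800 ⇒ little 00 18

00 18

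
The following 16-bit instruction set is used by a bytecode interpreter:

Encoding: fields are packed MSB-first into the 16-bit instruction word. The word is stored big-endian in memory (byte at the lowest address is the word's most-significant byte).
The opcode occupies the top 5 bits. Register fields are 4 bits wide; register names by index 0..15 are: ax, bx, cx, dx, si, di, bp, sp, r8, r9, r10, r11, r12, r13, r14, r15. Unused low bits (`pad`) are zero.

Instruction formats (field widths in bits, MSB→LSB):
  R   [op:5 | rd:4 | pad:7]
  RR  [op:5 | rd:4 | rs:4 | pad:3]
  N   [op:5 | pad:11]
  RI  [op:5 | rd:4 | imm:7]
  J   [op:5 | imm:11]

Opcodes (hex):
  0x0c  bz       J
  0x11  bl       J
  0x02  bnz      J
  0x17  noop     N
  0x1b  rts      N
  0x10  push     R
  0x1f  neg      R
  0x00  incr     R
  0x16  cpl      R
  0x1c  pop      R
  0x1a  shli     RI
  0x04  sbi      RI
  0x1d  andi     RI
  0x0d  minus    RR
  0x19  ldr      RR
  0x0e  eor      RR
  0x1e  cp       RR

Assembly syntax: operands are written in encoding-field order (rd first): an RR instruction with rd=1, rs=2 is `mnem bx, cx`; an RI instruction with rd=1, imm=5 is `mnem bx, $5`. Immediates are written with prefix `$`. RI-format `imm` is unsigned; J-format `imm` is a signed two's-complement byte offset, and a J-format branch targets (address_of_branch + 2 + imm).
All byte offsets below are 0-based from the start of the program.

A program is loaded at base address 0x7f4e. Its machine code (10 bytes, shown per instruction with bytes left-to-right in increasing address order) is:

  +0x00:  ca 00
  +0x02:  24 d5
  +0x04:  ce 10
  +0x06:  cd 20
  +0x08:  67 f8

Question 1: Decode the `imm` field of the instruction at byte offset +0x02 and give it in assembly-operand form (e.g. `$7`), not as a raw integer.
+0x02: 24 d5 ⇒ word 0x24d5 (big)
  top 5b → 0x4 → sbi [RI]
  rd: (w>>7)&0xf=0x9 → r9
  imm: (w>>0)&0x7f=0x55 → $85

$85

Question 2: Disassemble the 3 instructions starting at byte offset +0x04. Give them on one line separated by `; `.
ldr r12, cx; ldr r10, si; bz $-8

+0x04: ce 10 ⇒ word 0xce10 (big)
  opcode bits[15:11]=0x19: ldr/RR
  rd@[10:7]=0xc ⇒ r12
  rs@[6:3]=0x2 ⇒ cx
+0x06: cd 20 ⇒ word 0xcd20 (big)
  opcode bits[15:11]=0x19: ldr/RR
  rd@[10:7]=0xa ⇒ r10
  rs@[6:3]=0x4 ⇒ si
+0x08: 67 f8 ⇒ word 0x67f8 (big)
  opcode bits[15:11]=0xc: bz/J
  imm@[10:0]=0x7f8 (s11→-8) ⇒ $-8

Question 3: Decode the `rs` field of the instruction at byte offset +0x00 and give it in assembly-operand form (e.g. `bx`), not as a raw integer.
off 0x00: read ca 00 as big → 0xca00
  top 5b → 0x19 → ldr [RR]
  rd: (w>>7)&0xf=0x4 → si
  rs: (w>>3)&0xf=0x0 → ax

ax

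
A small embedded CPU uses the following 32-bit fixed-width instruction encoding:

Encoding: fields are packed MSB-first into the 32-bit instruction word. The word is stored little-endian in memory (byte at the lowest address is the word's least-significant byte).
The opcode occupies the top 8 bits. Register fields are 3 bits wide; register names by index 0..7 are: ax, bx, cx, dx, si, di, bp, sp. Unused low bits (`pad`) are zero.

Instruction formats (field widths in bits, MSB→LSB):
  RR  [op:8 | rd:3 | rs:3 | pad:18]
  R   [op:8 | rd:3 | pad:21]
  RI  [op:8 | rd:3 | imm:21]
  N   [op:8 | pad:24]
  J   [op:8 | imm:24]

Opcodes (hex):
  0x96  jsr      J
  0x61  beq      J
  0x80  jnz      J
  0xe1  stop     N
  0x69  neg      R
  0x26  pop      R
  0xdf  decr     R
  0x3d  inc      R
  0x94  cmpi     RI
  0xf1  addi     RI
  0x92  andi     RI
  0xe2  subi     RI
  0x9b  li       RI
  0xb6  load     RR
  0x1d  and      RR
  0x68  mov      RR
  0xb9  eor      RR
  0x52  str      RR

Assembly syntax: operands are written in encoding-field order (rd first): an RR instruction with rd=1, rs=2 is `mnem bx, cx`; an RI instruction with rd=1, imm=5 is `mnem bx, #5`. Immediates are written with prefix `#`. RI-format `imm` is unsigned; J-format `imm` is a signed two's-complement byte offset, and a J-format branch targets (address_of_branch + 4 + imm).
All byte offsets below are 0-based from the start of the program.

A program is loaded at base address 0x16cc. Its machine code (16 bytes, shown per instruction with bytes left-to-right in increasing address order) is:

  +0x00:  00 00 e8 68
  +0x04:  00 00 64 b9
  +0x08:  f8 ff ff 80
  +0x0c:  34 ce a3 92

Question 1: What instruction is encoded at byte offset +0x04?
eor dx, bx

@+04  little-endian(00 00 64 b9) = 0xb9640000
  opcode bits[31:24]=0xb9: eor/RR
  rd: (w>>21)&0x7=0x3 → dx
  rs: (w>>18)&0x7=0x1 → bx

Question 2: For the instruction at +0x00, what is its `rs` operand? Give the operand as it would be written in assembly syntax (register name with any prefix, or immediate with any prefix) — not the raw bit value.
cx

+0x00: 00 00 e8 68 ⇒ word 0x68e80000 (little)
  opcode bits[31:24]=0x68: mov/RR
  rd: (w>>21)&0x7=0x7 → sp
  rs: (w>>18)&0x7=0x2 → cx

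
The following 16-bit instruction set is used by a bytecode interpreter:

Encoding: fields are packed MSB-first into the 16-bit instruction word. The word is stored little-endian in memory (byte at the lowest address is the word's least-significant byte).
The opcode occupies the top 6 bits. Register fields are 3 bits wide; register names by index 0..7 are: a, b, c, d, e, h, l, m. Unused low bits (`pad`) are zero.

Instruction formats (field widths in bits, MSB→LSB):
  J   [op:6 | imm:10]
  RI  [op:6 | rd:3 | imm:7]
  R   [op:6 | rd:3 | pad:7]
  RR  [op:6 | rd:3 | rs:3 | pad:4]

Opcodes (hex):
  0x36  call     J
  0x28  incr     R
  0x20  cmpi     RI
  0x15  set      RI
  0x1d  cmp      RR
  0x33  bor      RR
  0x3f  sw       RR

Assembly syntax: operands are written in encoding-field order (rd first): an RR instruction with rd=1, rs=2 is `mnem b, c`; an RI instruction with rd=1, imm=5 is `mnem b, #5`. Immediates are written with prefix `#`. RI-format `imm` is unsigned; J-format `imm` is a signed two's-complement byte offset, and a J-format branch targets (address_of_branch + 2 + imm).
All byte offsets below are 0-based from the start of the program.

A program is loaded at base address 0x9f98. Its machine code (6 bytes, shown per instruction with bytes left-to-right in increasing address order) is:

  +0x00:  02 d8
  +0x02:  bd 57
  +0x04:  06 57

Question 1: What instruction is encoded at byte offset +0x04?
set l, #6

+0x04: 06 57 ⇒ word 0x5706 (little)
  op=0x5706>>10=0x15 ⇒ set (RI)
  rd: (w>>7)&0x7=0x6 → l
  imm: (w>>0)&0x7f=0x6 → #6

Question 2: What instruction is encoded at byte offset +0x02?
set m, #61

[02] bd 57 → 0x57bd
  top 6b → 0x15 → set [RI]
  rd: (w>>7)&0x7=0x7 → m
  imm: (w>>0)&0x7f=0x3d → #61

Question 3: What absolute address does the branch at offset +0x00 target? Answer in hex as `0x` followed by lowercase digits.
0x9f9c

+0x00: 02 d8 ⇒ word 0xd802 (little)
  op=0xd802>>10=0x36 ⇒ call (J)
  imm: (w>>0)&0x3ff=0x2 → #2
  target = base 0x9f98 + off 0x00 + 2 + imm 2 = 0x9f9c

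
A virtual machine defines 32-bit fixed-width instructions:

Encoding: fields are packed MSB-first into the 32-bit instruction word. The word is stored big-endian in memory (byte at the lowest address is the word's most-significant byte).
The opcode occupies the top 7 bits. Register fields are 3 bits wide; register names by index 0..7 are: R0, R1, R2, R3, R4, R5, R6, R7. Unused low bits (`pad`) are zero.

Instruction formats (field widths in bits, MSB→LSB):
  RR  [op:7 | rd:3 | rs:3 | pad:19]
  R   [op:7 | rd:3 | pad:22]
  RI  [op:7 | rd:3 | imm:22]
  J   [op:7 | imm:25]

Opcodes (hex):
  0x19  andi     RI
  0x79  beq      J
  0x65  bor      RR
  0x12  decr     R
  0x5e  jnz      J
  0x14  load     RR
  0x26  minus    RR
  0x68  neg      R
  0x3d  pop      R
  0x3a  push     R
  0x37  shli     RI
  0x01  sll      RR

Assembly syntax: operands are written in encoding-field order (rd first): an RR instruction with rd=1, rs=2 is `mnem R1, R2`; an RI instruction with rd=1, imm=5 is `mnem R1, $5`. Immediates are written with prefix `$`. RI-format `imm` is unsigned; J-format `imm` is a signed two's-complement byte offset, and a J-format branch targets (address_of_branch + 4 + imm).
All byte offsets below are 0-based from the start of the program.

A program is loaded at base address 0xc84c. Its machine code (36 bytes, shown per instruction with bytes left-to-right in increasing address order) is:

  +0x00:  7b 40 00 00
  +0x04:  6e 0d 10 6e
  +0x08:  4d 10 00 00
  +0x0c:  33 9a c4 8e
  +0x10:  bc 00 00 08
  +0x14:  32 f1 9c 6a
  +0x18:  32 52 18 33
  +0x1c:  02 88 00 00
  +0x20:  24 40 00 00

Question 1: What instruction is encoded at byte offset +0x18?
+0x18: 32 52 18 33 ⇒ word 0x32521833 (big)
  opcode bits[31:25]=0x19: andi/RI
  rd@[24:22]=0x1 ⇒ R1
  imm@[21:0]=0x121833 ⇒ $1185843

andi R1, $1185843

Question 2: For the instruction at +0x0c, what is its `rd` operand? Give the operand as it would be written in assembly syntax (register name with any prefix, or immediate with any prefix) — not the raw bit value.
R6

+0x0c: 33 9a c4 8e ⇒ word 0x339ac48e (big)
  opcode bits[31:25]=0x19: andi/RI
  rd: (w>>22)&0x7=0x6 → R6
  imm: (w>>0)&0x3fffff=0x1ac48e → $1754254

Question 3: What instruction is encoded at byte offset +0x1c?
sll R2, R1

+0x1c: 02 88 00 00 ⇒ word 0x02880000 (big)
  opcode bits[31:25]=0x1: sll/RR
  rd: (w>>22)&0x7=0x2 → R2
  rs: (w>>19)&0x7=0x1 → R1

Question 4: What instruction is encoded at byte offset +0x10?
+0x10: bc 00 00 08 ⇒ word 0xbc000008 (big)
  op=0xbc000008>>25=0x5e ⇒ jnz (J)
  [24:0] imm=8 = $8

jnz $8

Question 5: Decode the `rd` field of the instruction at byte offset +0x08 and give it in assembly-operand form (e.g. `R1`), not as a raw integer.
R4

off 0x08: read 4d 10 00 00 as big → 0x4d100000
  opcode bits[31:25]=0x26: minus/RR
  [24:22] rd=4 = R4
  [21:19] rs=2 = R2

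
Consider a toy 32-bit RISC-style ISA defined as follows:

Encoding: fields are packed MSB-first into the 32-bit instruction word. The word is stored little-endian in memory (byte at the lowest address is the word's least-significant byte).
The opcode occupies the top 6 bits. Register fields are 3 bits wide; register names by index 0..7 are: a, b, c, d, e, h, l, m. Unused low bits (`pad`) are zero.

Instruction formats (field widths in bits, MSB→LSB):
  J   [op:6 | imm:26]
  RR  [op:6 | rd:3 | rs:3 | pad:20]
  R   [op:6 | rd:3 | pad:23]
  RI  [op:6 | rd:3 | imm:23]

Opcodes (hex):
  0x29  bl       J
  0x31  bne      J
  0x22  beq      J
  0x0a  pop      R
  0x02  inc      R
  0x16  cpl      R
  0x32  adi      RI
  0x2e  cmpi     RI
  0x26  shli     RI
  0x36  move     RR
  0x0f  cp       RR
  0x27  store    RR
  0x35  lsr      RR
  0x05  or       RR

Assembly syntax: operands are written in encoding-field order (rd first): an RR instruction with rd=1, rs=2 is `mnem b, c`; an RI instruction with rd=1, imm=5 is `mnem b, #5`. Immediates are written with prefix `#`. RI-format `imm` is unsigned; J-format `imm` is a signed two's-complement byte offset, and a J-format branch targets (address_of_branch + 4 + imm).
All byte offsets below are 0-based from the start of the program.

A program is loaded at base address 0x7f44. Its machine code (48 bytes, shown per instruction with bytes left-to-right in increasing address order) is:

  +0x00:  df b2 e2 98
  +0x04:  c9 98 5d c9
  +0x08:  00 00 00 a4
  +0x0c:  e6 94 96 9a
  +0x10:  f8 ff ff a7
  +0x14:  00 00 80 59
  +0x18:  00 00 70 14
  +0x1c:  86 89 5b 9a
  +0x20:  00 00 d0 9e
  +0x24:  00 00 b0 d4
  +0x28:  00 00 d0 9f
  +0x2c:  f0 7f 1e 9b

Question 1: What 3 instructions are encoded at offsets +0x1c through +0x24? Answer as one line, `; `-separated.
shli e, #5998982; store h, h; lsr b, d

@+1c  little-endian(86 89 5b 9a) = 0x9a5b8986
  top 6b → 0x26 → shli [RI]
  rd: (w>>23)&0x7=0x4 → e
  imm: (w>>0)&0x7fffff=0x5b8986 → #5998982
@+20  little-endian(00 00 d0 9e) = 0x9ed00000
  top 6b → 0x27 → store [RR]
  rd: (w>>23)&0x7=0x5 → h
  rs: (w>>20)&0x7=0x5 → h
@+24  little-endian(00 00 b0 d4) = 0xd4b00000
  top 6b → 0x35 → lsr [RR]
  rd: (w>>23)&0x7=0x1 → b
  rs: (w>>20)&0x7=0x3 → d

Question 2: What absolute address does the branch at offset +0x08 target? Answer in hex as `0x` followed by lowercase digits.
0x7f50

@+08  little-endian(00 00 00 a4) = 0xa4000000
  top 6b → 0x29 → bl [J]
  [25:0] imm=0 = #0
  target = base 0x7f44 + off 0x08 + 4 + imm 0 = 0x7f50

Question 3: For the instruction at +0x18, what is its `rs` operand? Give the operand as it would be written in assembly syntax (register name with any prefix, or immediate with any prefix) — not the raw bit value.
off 0x18: read 00 00 70 14 as little → 0x14700000
  top 6b → 0x5 → or [RR]
  rd: (w>>23)&0x7=0x0 → a
  rs: (w>>20)&0x7=0x7 → m

m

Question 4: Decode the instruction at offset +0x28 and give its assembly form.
off 0x28: read 00 00 d0 9f as little → 0x9fd00000
  opcode bits[31:26]=0x27: store/RR
  rd: (w>>23)&0x7=0x7 → m
  rs: (w>>20)&0x7=0x5 → h

store m, h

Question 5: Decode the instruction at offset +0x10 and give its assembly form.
bl #-8

+0x10: f8 ff ff a7 ⇒ word 0xa7fffff8 (little)
  opcode bits[31:26]=0x29: bl/J
  imm: (w>>0)&0x3ffffff=0x3fffff8 (s26→-8) → #-8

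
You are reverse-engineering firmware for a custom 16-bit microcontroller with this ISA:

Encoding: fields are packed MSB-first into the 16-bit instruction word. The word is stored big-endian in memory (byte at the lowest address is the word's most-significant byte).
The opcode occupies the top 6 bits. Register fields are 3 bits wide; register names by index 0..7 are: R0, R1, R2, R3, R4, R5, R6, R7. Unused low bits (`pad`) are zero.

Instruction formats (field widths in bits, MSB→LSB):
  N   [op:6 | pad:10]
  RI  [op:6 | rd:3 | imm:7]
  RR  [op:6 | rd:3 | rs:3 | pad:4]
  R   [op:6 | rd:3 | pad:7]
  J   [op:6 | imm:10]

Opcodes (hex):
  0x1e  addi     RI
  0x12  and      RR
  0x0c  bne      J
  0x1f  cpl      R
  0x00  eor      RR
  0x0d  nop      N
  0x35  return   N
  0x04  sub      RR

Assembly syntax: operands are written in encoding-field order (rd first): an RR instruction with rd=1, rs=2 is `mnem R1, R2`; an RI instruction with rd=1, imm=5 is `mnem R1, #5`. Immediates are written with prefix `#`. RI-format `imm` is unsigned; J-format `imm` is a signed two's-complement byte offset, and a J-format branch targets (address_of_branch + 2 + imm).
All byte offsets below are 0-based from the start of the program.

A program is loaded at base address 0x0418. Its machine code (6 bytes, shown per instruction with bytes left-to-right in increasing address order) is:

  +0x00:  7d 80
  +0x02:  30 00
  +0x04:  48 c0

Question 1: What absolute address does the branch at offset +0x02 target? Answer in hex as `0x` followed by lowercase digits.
@+02  big-endian(30 00) = 0x3000
  op=0x3000>>10=0xc ⇒ bne (J)
  imm: (w>>0)&0x3ff=0x0 → #0
  target = base 0x0418 + off 0x02 + 2 + imm 0 = 0x041c

0x041c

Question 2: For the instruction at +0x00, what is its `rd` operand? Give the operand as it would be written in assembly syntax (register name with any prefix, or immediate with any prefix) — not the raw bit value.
off 0x00: read 7d 80 as big → 0x7d80
  top 6b → 0x1f → cpl [R]
  rd: (w>>7)&0x7=0x3 → R3

R3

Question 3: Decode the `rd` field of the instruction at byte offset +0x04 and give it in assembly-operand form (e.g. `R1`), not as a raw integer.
[04] 48 c0 → 0x48c0
  top 6b → 0x12 → and [RR]
  rd: (w>>7)&0x7=0x1 → R1
  rs: (w>>4)&0x7=0x4 → R4

R1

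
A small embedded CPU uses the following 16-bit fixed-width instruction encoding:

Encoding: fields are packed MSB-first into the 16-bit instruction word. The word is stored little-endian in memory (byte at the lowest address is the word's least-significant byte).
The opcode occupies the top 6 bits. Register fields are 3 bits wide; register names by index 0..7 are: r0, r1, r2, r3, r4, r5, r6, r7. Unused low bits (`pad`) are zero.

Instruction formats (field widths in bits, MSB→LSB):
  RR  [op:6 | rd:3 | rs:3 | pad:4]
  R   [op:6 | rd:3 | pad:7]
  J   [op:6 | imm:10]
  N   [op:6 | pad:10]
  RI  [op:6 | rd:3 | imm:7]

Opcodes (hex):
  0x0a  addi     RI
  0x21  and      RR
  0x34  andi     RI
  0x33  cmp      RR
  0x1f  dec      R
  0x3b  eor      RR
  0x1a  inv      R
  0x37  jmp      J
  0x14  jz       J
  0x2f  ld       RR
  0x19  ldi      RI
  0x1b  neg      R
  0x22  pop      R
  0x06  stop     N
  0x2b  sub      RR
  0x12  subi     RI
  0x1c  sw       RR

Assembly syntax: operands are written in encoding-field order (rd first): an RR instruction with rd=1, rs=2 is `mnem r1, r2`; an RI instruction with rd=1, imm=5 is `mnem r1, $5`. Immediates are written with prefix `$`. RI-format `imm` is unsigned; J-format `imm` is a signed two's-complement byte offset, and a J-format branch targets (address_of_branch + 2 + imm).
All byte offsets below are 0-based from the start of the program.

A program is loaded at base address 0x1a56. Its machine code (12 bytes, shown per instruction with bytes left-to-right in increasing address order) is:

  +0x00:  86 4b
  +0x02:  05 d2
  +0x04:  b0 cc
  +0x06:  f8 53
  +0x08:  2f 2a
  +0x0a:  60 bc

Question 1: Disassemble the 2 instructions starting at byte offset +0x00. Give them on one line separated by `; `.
[00] 86 4b → 0x4b86
  opcode bits[15:10]=0x12: subi/RI
  rd: (w>>7)&0x7=0x7 → r7
  imm: (w>>0)&0x7f=0x6 → $6
[02] 05 d2 → 0xd205
  opcode bits[15:10]=0x34: andi/RI
  rd: (w>>7)&0x7=0x4 → r4
  imm: (w>>0)&0x7f=0x5 → $5

subi r7, $6; andi r4, $5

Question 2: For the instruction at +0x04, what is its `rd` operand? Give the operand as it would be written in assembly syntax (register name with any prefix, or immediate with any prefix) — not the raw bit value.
r1

+0x04: b0 cc ⇒ word 0xccb0 (little)
  top 6b → 0x33 → cmp [RR]
  rd: (w>>7)&0x7=0x1 → r1
  rs: (w>>4)&0x7=0x3 → r3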